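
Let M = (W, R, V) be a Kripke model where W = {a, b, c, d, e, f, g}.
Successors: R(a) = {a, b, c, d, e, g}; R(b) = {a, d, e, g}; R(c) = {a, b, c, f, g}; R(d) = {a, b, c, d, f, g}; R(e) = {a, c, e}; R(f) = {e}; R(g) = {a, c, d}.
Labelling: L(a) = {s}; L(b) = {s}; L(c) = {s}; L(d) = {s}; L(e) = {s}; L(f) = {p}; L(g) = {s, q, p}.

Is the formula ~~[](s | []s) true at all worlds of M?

Yes

Recall that []ψ holds at a world iff ψ holds at every accessible world, and <>ψ holds iff ψ holds at some accessible world.
Let φ = ~~[](s | []s). Evaluate φ at each world:
  a (successors {a, b, c, d, e, g}): φ is true.
  b (successors {a, d, e, g}): φ is true.
  c (successors {a, b, c, f, g}): φ is true.
  d (successors {a, b, c, d, f, g}): φ is true.
  e (successors {a, c, e}): φ is true.
  f (successors {e}): φ is true.
  g (successors {a, c, d}): φ is true.
For instance, at b:
  At b: ~[](s | []s) is false, so ~~[](s | []s) is true.
    At b: [](s | []s) is true, so ~[](s | []s) is false.
      At b: [](s | []s) requires s | []s at every successor {a, d, e, g}.
        At a: s | []s is true.
        At d: s | []s is true.
        At e: s | []s is true.
        At g: s | []s is true.
      So [](s | []s) is true at b.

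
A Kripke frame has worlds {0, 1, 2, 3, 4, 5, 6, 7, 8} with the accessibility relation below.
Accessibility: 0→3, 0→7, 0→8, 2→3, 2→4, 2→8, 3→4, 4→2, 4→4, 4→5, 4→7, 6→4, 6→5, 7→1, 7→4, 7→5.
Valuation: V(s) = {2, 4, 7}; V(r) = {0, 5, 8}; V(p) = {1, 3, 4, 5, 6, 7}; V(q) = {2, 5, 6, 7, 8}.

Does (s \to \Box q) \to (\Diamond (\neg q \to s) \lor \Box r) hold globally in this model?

Let φ = (s \to \Box q) \to (\Diamond (\neg q \to s) \lor \Box r). Evaluate φ at each world:
  0 (successors {3, 7, 8}): φ is true.
  1 (successors ∅): φ is true.
  2 (successors {3, 4, 8}): φ is true.
  3 (successors {4}): φ is true.
  4 (successors {2, 4, 5, 7}): φ is true.
  5 (successors ∅): φ is true.
  6 (successors {4, 5}): φ is true.
  7 (successors {1, 4, 5}): φ is true.
  8 (successors ∅): φ is true.
For instance, at 2:
  At 2: s \to \Box q is false, \Diamond (\neg q \to s) \lor \Box r is true, so (s \to \Box q) \to (\Diamond (\neg q \to s) \lor \Box r) is true.
    At 2: s is true, \Box q is false, so s \to \Box q is false.
      At 2: \Box q requires q at every successor {3, 4, 8}.
        q fails at 3, so \Box q is false at 2.
    At 2: \Diamond (\neg q \to s) is true, \Box r is false, so \Diamond (\neg q \to s) \lor \Box r is true.
      At 2: \Diamond (\neg q \to s) requires \neg q \to s at some successor in {3, 4, 8}.
        \neg q \to s holds at 4, so \Diamond (\neg q \to s) is true at 2.
      At 2: \Box r requires r at every successor {3, 4, 8}.
        r fails at 3, so \Box r is false at 2.

Yes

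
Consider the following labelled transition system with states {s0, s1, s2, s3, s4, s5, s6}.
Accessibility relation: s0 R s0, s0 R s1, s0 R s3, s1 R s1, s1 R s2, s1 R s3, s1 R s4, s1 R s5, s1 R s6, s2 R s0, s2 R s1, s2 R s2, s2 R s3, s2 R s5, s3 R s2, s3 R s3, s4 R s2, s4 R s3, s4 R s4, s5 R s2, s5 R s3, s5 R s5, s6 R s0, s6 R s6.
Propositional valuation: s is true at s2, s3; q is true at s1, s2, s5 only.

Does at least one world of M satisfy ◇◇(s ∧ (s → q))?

Recall that ◇ψ holds at a world iff ψ holds at some accessible world.
Let φ = ◇◇(s ∧ (s → q)). Evaluate φ at each world:
  s0 (successors {s0, s1, s3}): φ is true.
  s1 (successors {s1, s2, s3, s4, s5, s6}): φ is true.
  s2 (successors {s0, s1, s2, s3, s5}): φ is true.
  s3 (successors {s2, s3}): φ is true.
  s4 (successors {s2, s3, s4}): φ is true.
  s5 (successors {s2, s3, s5}): φ is true.
  s6 (successors {s0, s6}): φ is false.
Detail at s0 (witness):
  At s0: ◇◇(s ∧ (s → q)) requires ◇(s ∧ (s → q)) at some successor in {s0, s1, s3}.
    ◇(s ∧ (s → q)) holds at s1, so ◇◇(s ∧ (s → q)) is true at s0.
      At s1: ◇(s ∧ (s → q)) requires s ∧ (s → q) at some successor in {s1, s2, s3, s4, s5, s6}.
        s ∧ (s → q) holds at s2, so ◇(s ∧ (s → q)) is true at s1.

Yes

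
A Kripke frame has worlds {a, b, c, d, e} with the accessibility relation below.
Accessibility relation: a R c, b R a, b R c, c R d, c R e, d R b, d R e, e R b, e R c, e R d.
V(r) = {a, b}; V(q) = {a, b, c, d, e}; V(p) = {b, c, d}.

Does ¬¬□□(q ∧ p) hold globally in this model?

Let φ = ¬¬□□(q ∧ p). Evaluate φ at each world:
  a (successors {c}): φ is false.
  b (successors {a, c}): φ is false.
  c (successors {d, e}): φ is false.
  d (successors {b, e}): φ is false.
  e (successors {b, c, d}): φ is false.
Detail at a (counterexample):
  At a: ¬□□(q ∧ p) is true, so ¬¬□□(q ∧ p) is false.
    At a: □□(q ∧ p) is false, so ¬□□(q ∧ p) is true.
      At a: □□(q ∧ p) requires □(q ∧ p) at every successor {c}.
        □(q ∧ p) fails at c, so □□(q ∧ p) is false at a.

No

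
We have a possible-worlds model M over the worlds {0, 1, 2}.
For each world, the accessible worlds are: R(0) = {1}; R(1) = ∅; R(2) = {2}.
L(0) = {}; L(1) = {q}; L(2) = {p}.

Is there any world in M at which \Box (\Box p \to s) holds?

Let φ = \Box (\Box p \to s). Evaluate φ at each world:
  0 (successors {1}): φ is false.
  1 (successors ∅): φ is true.
  2 (successors {2}): φ is false.
Detail at 1 (witness):
  At 1: no accessible worlds, so \Box (\Box p \to s) holds vacuously.

Yes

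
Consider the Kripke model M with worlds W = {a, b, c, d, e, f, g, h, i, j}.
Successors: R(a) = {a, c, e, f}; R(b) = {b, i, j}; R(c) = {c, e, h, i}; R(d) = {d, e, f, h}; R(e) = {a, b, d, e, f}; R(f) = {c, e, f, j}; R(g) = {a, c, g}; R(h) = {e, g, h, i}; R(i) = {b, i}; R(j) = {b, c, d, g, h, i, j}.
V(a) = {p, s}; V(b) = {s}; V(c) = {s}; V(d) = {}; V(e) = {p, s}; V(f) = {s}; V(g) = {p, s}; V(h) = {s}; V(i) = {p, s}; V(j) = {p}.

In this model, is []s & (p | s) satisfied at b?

At b: []s is false, p | s is true, so []s & (p | s) is false.
  At b: []s requires s at every successor {b, i, j}.
    s fails at j, so []s is false at b.

No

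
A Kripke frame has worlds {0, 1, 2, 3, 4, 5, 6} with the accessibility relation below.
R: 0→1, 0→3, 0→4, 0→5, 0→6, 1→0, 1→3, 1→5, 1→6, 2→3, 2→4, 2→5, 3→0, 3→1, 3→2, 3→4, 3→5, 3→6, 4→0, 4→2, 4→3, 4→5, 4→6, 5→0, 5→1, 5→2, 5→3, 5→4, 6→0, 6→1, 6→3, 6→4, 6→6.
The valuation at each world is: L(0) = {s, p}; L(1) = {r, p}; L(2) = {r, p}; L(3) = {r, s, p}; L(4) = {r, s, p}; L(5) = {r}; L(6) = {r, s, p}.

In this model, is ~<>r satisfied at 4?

No

At 4: <>r is true, so ~<>r is false.
  At 4: <>r requires r at some successor in {0, 2, 3, 5, 6}.
    r holds at 2, so <>r is true at 4.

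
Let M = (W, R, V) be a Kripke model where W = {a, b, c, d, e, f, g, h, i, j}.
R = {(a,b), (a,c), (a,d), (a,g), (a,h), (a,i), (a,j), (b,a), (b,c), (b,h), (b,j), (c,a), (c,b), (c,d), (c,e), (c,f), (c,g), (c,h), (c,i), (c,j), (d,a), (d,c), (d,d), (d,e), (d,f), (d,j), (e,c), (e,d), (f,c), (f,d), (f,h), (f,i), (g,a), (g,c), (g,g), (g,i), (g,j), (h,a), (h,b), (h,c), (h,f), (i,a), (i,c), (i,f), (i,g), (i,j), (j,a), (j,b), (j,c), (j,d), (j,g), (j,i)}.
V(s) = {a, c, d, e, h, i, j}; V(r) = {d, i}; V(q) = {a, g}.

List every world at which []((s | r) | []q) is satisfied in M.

Recall that []ψ holds at a world iff ψ holds at every accessible world, and <>ψ holds iff ψ holds at some accessible world.
Let φ = []((s | r) | []q). Evaluate φ at each world:
  a (successors {b, c, d, g, h, i, j}): φ is false.
  b (successors {a, c, h, j}): φ is true.
  c (successors {a, b, d, e, f, g, h, i, j}): φ is false.
  d (successors {a, c, d, e, f, j}): φ is false.
  e (successors {c, d}): φ is true.
  f (successors {c, d, h, i}): φ is true.
  g (successors {a, c, g, i, j}): φ is false.
  h (successors {a, b, c, f}): φ is false.
  i (successors {a, c, f, g, j}): φ is false.
  j (successors {a, b, c, d, g, i}): φ is false.
For instance, at b:
  At b: []((s | r) | []q) requires (s | r) | []q at every successor {a, c, h, j}.
    At a: (s | r) | []q is true.
    At c: (s | r) | []q is true.
    At h: (s | r) | []q is true.
    At j: (s | r) | []q is true.
  So []((s | r) | []q) is true at b.
Satisfying worlds: {b, e, f}

b, e, f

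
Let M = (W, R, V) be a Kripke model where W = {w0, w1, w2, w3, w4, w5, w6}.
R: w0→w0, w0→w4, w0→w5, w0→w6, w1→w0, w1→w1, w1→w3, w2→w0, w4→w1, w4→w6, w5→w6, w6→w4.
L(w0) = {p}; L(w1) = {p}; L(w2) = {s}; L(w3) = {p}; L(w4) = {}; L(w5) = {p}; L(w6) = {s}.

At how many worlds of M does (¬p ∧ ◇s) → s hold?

Recall that ◇ψ holds at a world iff ψ holds at some accessible world.
Let φ = (¬p ∧ ◇s) → s. Evaluate φ at each world:
  w0 (successors {w0, w4, w5, w6}): φ is true.
  w1 (successors {w0, w1, w3}): φ is true.
  w2 (successors {w0}): φ is true.
  w3 (successors ∅): φ is true.
  w4 (successors {w1, w6}): φ is false.
  w5 (successors {w6}): φ is true.
  w6 (successors {w4}): φ is true.
For instance, at w1:
  At w1: ¬p ∧ ◇s is false, s is false, so (¬p ∧ ◇s) → s is true.
    At w1: ¬p is false, ◇s is false, so ¬p ∧ ◇s is false.
      At w1: ◇s requires s at some successor in {w0, w1, w3}.
        At w0: s is false.
        At w1: s is false.
        At w3: s is false.
      So ◇s is false at w1.
Satisfying worlds: {w0, w1, w2, w3, w5, w6}

6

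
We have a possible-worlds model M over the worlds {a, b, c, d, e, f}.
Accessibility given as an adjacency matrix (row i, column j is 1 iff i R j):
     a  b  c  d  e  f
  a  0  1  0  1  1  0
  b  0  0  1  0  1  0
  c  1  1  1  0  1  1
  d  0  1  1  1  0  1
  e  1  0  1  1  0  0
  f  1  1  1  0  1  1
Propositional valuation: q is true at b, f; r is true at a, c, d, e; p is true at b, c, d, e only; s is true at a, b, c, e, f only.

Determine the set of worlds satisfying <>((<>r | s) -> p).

Recall that <>ψ holds at a world iff ψ holds at some accessible world.
Let φ = <>((<>r | s) -> p). Evaluate φ at each world:
  a (successors {b, d, e}): φ is true.
  b (successors {c, e}): φ is true.
  c (successors {a, b, c, e, f}): φ is true.
  d (successors {b, c, d, f}): φ is true.
  e (successors {a, c, d}): φ is true.
  f (successors {a, b, c, e, f}): φ is true.
For instance, at a:
  At a: <>((<>r | s) -> p) requires (<>r | s) -> p at some successor in {b, d, e}.
    (<>r | s) -> p holds at b, so <>((<>r | s) -> p) is true at a.
      At b: <>r | s is true, p is true, so (<>r | s) -> p is true.
Satisfying worlds: {a, b, c, d, e, f}

a, b, c, d, e, f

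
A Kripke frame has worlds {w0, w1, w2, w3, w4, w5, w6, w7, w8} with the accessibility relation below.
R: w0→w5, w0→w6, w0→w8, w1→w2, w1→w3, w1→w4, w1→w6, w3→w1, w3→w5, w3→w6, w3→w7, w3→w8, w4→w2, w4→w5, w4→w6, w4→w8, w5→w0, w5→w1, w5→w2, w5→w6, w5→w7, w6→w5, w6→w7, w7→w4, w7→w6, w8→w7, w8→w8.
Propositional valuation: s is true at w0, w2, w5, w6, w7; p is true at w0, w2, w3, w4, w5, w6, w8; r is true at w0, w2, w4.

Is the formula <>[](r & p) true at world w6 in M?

No

At w6: <>[](r & p) requires [](r & p) at some successor in {w5, w7}.
  At w5: [](r & p) is false.
  At w7: [](r & p) is false.
So <>[](r & p) is false at w6.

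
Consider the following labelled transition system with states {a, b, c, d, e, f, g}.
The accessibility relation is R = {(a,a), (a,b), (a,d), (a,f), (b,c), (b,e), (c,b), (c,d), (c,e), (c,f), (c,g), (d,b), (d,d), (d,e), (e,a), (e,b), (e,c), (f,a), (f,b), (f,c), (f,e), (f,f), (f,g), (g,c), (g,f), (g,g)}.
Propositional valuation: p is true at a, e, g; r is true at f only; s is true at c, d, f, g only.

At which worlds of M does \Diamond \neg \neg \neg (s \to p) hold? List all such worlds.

Let φ = \Diamond \neg \neg \neg (s \to p). Evaluate φ at each world:
  a (successors {a, b, d, f}): φ is true.
  b (successors {c, e}): φ is true.
  c (successors {b, d, e, f, g}): φ is true.
  d (successors {b, d, e}): φ is true.
  e (successors {a, b, c}): φ is true.
  f (successors {a, b, c, e, f, g}): φ is true.
  g (successors {c, f, g}): φ is true.
For instance, at d:
  At d: \Diamond \neg \neg \neg (s \to p) requires \neg \neg \neg (s \to p) at some successor in {b, d, e}.
    \neg \neg \neg (s \to p) holds at d, so \Diamond \neg \neg \neg (s \to p) is true at d.
Satisfying worlds: {a, b, c, d, e, f, g}

a, b, c, d, e, f, g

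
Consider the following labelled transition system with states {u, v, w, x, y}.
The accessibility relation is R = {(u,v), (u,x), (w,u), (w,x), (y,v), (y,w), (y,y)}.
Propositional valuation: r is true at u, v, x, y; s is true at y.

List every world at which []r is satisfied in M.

Let φ = []r. Evaluate φ at each world:
  u (successors {v, x}): φ is true.
  v (successors ∅): φ is true.
  w (successors {u, x}): φ is true.
  x (successors ∅): φ is true.
  y (successors {v, w, y}): φ is false.
For instance, at u:
  At u: []r requires r at every successor {v, x}.
    At v: r is true.
    At x: r is true.
  So []r is true at u.
Satisfying worlds: {u, v, w, x}

u, v, w, x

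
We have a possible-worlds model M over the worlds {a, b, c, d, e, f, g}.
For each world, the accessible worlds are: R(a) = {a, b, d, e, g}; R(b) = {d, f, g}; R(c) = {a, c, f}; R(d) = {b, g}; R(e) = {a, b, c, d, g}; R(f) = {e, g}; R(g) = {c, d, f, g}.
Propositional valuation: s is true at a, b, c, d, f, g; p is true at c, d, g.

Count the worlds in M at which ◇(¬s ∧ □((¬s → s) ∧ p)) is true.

Let φ = ◇(¬s ∧ □((¬s → s) ∧ p)). Evaluate φ at each world:
  a (successors {a, b, d, e, g}): φ is false.
  b (successors {d, f, g}): φ is false.
  c (successors {a, c, f}): φ is false.
  d (successors {b, g}): φ is false.
  e (successors {a, b, c, d, g}): φ is false.
  f (successors {e, g}): φ is false.
  g (successors {c, d, f, g}): φ is false.
For instance, at g:
  At g: ◇(¬s ∧ □((¬s → s) ∧ p)) requires ¬s ∧ □((¬s → s) ∧ p) at some successor in {c, d, f, g}.
    At c: ¬s ∧ □((¬s → s) ∧ p) is false.
    At d: ¬s ∧ □((¬s → s) ∧ p) is false.
    At f: ¬s ∧ □((¬s → s) ∧ p) is false.
    At g: ¬s ∧ □((¬s → s) ∧ p) is false.
  So ◇(¬s ∧ □((¬s → s) ∧ p)) is false at g.
Satisfying worlds: none.

0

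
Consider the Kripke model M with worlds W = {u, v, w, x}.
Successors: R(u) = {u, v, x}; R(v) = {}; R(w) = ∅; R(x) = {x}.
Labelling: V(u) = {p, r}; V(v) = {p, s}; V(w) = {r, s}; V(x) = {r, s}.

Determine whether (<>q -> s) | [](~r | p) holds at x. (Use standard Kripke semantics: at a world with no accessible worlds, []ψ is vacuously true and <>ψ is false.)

Recall that []ψ holds at a world iff ψ holds at every accessible world, and <>ψ holds iff ψ holds at some accessible world.
At x: <>q -> s is true, [](~r | p) is false, so (<>q -> s) | [](~r | p) is true.
  At x: <>q is false, s is true, so <>q -> s is true.
    At x: <>q requires q at some successor in {x}.
      At x: q is false.
    So <>q is false at x.
  At x: [](~r | p) requires ~r | p at every successor {x}.
    ~r | p fails at x, so [](~r | p) is false at x.

Yes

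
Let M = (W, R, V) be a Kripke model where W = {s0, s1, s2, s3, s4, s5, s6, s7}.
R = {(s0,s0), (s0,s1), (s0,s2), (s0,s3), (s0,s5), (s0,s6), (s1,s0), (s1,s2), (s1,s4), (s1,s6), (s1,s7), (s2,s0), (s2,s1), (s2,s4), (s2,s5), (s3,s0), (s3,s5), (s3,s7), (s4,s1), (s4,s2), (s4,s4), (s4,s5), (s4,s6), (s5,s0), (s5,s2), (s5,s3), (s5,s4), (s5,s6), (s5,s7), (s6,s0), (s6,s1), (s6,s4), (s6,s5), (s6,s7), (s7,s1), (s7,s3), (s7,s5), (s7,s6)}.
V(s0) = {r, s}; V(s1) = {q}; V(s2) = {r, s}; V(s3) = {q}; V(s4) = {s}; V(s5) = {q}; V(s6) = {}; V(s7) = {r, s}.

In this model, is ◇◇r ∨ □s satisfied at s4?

Yes

At s4: ◇◇r is true, □s is false, so ◇◇r ∨ □s is true.
  At s4: ◇◇r requires ◇r at some successor in {s1, s2, s4, s5, s6}.
    ◇r holds at s1, so ◇◇r is true at s4.
      At s1: ◇r requires r at some successor in {s0, s2, s4, s6, s7}.
        r holds at s0, so ◇r is true at s1.
  At s4: □s requires s at every successor {s1, s2, s4, s5, s6}.
    s fails at s1, so □s is false at s4.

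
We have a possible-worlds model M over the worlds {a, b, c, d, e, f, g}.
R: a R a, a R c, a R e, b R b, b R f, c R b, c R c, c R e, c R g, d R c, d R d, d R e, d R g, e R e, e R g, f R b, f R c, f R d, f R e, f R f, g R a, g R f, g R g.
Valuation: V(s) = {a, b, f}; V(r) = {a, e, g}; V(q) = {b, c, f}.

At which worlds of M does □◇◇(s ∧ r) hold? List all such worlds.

Let φ = □◇◇(s ∧ r). Evaluate φ at each world:
  a (successors {a, c, e}): φ is true.
  b (successors {b, f}): φ is false.
  c (successors {b, c, e, g}): φ is false.
  d (successors {c, d, e, g}): φ is true.
  e (successors {e, g}): φ is true.
  f (successors {b, c, d, e, f}): φ is false.
  g (successors {a, f, g}): φ is false.
For instance, at e:
  At e: □◇◇(s ∧ r) requires ◇◇(s ∧ r) at every successor {e, g}.
      At e: ◇◇(s ∧ r) requires ◇(s ∧ r) at some successor in {e, g}.
        ◇(s ∧ r) holds at g, so ◇◇(s ∧ r) is true at e.
      At g: ◇◇(s ∧ r) requires ◇(s ∧ r) at some successor in {a, f, g}.
        ◇(s ∧ r) holds at a, so ◇◇(s ∧ r) is true at g.
  So □◇◇(s ∧ r) is true at e.
Satisfying worlds: {a, d, e}

a, d, e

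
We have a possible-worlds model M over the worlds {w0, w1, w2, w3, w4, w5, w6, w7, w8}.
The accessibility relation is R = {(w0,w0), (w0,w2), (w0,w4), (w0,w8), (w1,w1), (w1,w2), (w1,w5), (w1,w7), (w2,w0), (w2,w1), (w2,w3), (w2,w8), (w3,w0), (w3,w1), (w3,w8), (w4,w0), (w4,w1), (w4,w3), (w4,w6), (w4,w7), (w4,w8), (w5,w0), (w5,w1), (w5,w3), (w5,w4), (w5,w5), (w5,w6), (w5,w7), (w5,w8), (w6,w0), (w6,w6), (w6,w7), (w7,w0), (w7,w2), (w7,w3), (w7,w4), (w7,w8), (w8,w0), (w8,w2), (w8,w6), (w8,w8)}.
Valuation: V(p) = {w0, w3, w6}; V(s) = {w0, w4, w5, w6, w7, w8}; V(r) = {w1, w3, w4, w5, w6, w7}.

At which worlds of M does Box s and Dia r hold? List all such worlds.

Recall that Box ψ holds at a world iff ψ holds at every accessible world, and Dia ψ holds iff ψ holds at some accessible world.
Let φ = Box s and Dia r. Evaluate φ at each world:
  w0 (successors {w0, w2, w4, w8}): φ is false.
  w1 (successors {w1, w2, w5, w7}): φ is false.
  w2 (successors {w0, w1, w3, w8}): φ is false.
  w3 (successors {w0, w1, w8}): φ is false.
  w4 (successors {w0, w1, w3, w6, w7, w8}): φ is false.
  w5 (successors {w0, w1, w3, w4, w5, w6, w7, w8}): φ is false.
  w6 (successors {w0, w6, w7}): φ is true.
  w7 (successors {w0, w2, w3, w4, w8}): φ is false.
  w8 (successors {w0, w2, w6, w8}): φ is false.
For instance, at w2:
  At w2: Box s is false, Dia r is true, so Box s and Dia r is false.
    At w2: Box s requires s at every successor {w0, w1, w3, w8}.
      s fails at w1, so Box s is false at w2.
    At w2: Dia r requires r at some successor in {w0, w1, w3, w8}.
      r holds at w1, so Dia r is true at w2.
Satisfying worlds: {w6}

w6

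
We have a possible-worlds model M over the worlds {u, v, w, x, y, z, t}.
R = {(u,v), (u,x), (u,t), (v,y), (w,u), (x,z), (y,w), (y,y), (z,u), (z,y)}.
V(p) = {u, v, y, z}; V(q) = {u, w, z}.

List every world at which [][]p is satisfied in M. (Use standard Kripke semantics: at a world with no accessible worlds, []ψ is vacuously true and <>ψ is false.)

Recall that []ψ holds at a world iff ψ holds at every accessible world, and <>ψ holds iff ψ holds at some accessible world.
Let φ = [][]p. Evaluate φ at each world:
  u (successors {v, x, t}): φ is true.
  v (successors {y}): φ is false.
  w (successors {u}): φ is false.
  x (successors {z}): φ is true.
  y (successors {w, y}): φ is false.
  z (successors {u, y}): φ is false.
  t (successors ∅): φ is true.
For instance, at w:
  At w: [][]p requires []p at every successor {u}.
    []p fails at u, so [][]p is false at w.
      At u: []p requires p at every successor {v, x, t}.
        p fails at x, so []p is false at u.
Satisfying worlds: {u, x, t}

u, x, t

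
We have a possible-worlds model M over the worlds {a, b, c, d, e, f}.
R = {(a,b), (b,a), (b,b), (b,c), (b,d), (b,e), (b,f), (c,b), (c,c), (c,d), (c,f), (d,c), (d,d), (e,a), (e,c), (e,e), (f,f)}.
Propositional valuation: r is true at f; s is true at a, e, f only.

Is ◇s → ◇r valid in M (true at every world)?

Recall that ◇ψ holds at a world iff ψ holds at some accessible world.
Let φ = ◇s → ◇r. Evaluate φ at each world:
  a (successors {b}): φ is true.
  b (successors {a, b, c, d, e, f}): φ is true.
  c (successors {b, c, d, f}): φ is true.
  d (successors {c, d}): φ is true.
  e (successors {a, c, e}): φ is false.
  f (successors {f}): φ is true.
Detail at e (counterexample):
  At e: ◇s is true, ◇r is false, so ◇s → ◇r is false.
    At e: ◇s requires s at some successor in {a, c, e}.
      s holds at a, so ◇s is true at e.
    At e: ◇r requires r at some successor in {a, c, e}.
      At a: r is false.
      At c: r is false.
      At e: r is false.
    So ◇r is false at e.

No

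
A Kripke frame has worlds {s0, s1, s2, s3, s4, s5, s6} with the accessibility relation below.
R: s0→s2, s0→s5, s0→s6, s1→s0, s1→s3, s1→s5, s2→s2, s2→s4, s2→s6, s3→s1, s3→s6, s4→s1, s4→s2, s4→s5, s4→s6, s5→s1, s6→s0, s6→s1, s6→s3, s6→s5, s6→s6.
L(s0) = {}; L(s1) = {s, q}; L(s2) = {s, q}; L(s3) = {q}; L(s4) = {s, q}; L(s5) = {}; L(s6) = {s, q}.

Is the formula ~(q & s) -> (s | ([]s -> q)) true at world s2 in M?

Yes

Recall that []ψ holds at a world iff ψ holds at every accessible world, and <>ψ holds iff ψ holds at some accessible world.
At s2: ~(q & s) is false, s | ([]s -> q) is true, so ~(q & s) -> (s | ([]s -> q)) is true.
  At s2: s is true, []s -> q is true, so s | ([]s -> q) is true.
    At s2: []s is true, q is true, so []s -> q is true.
      At s2: []s requires s at every successor {s2, s4, s6}.
        At s2: s is true.
        At s4: s is true.
        At s6: s is true.
      So []s is true at s2.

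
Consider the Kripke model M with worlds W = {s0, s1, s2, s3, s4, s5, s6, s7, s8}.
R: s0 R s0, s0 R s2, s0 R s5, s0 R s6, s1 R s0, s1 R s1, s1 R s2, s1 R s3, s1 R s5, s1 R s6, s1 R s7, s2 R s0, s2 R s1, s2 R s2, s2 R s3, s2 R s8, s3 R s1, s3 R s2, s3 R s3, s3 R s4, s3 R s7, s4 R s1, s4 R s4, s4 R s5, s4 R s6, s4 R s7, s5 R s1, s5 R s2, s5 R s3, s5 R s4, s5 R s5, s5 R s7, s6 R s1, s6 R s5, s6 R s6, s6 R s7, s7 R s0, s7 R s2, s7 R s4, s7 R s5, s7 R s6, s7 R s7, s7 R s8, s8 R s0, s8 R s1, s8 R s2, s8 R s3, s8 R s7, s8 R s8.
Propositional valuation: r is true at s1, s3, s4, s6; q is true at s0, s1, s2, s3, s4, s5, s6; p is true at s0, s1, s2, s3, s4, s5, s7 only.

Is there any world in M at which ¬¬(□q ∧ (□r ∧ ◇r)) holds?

Let φ = ¬¬(□q ∧ (□r ∧ ◇r)). Evaluate φ at each world:
  s0 (successors {s0, s2, s5, s6}): φ is false.
  s1 (successors {s0, s1, s2, s3, s5, s6, s7}): φ is false.
  s2 (successors {s0, s1, s2, s3, s8}): φ is false.
  s3 (successors {s1, s2, s3, s4, s7}): φ is false.
  s4 (successors {s1, s4, s5, s6, s7}): φ is false.
  s5 (successors {s1, s2, s3, s4, s5, s7}): φ is false.
  s6 (successors {s1, s5, s6, s7}): φ is false.
  s7 (successors {s0, s2, s4, s5, s6, s7, s8}): φ is false.
  s8 (successors {s0, s1, s2, s3, s7, s8}): φ is false.
For instance, at s1:
  At s1: ¬(□q ∧ (□r ∧ ◇r)) is true, so ¬¬(□q ∧ (□r ∧ ◇r)) is false.
    At s1: □q ∧ (□r ∧ ◇r) is false, so ¬(□q ∧ (□r ∧ ◇r)) is true.
      At s1: □q is false, □r ∧ ◇r is false, so □q ∧ (□r ∧ ◇r) is false.

No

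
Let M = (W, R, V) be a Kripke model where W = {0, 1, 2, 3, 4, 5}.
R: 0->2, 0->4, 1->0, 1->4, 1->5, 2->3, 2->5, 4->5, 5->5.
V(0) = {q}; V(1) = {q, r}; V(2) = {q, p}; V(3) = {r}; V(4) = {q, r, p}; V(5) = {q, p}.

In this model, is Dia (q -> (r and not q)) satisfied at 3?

No

At 3: no accessible worlds, so Dia (q -> (r and not q)) is false.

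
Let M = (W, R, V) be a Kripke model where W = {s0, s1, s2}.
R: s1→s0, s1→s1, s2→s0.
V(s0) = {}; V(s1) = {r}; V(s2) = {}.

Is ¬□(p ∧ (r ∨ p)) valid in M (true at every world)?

Let φ = ¬□(p ∧ (r ∨ p)). Evaluate φ at each world:
  s0 (successors ∅): φ is false.
  s1 (successors {s0, s1}): φ is true.
  s2 (successors {s0}): φ is true.
Detail at s0 (counterexample):
  At s0: □(p ∧ (r ∨ p)) is true, so ¬□(p ∧ (r ∨ p)) is false.
    At s0: no accessible worlds, so □(p ∧ (r ∨ p)) holds vacuously.

No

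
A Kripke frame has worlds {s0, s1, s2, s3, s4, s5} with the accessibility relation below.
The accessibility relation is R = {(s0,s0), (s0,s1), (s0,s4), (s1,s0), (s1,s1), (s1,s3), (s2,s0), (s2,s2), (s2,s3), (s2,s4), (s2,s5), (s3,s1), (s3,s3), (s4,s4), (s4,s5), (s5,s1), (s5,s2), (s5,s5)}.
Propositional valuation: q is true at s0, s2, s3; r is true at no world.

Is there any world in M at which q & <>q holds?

Yes

Let φ = q & <>q. Evaluate φ at each world:
  s0 (successors {s0, s1, s4}): φ is true.
  s1 (successors {s0, s1, s3}): φ is false.
  s2 (successors {s0, s2, s3, s4, s5}): φ is true.
  s3 (successors {s1, s3}): φ is true.
  s4 (successors {s4, s5}): φ is false.
  s5 (successors {s1, s2, s5}): φ is false.
Detail at s0 (witness):
  At s0: q is true, <>q is true, so q & <>q is true.
    At s0: <>q requires q at some successor in {s0, s1, s4}.
      q holds at s0, so <>q is true at s0.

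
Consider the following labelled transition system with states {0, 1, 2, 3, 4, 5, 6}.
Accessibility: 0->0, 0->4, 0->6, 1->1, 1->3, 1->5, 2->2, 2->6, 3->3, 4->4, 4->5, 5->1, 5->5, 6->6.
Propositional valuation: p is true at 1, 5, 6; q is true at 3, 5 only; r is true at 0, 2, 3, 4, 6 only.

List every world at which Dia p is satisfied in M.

0, 1, 2, 4, 5, 6

Let φ = Dia p. Evaluate φ at each world:
  0 (successors {0, 4, 6}): φ is true.
  1 (successors {1, 3, 5}): φ is true.
  2 (successors {2, 6}): φ is true.
  3 (successors {3}): φ is false.
  4 (successors {4, 5}): φ is true.
  5 (successors {1, 5}): φ is true.
  6 (successors {6}): φ is true.
For instance, at 0:
  At 0: Dia p requires p at some successor in {0, 4, 6}.
    p holds at 6, so Dia p is true at 0.
Satisfying worlds: {0, 1, 2, 4, 5, 6}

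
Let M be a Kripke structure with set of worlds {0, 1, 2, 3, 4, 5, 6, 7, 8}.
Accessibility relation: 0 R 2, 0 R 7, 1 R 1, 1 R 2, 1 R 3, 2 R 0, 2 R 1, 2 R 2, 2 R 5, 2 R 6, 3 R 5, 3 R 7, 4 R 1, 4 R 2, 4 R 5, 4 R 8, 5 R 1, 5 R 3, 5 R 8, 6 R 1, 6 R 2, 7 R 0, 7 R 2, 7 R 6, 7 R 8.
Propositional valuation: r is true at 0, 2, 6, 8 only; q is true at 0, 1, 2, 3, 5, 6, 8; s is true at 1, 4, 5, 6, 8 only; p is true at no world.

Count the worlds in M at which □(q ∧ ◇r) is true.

Let φ = □(q ∧ ◇r). Evaluate φ at each world:
  0 (successors {2, 7}): φ is false.
  1 (successors {1, 2, 3}): φ is false.
  2 (successors {0, 1, 2, 5, 6}): φ is true.
  3 (successors {5, 7}): φ is false.
  4 (successors {1, 2, 5, 8}): φ is false.
  5 (successors {1, 3, 8}): φ is false.
  6 (successors {1, 2}): φ is true.
  7 (successors {0, 2, 6, 8}): φ is false.
  8 (successors ∅): φ is true.
For instance, at 3:
  At 3: □(q ∧ ◇r) requires q ∧ ◇r at every successor {5, 7}.
    q ∧ ◇r fails at 7, so □(q ∧ ◇r) is false at 3.
      At 7: q is false, ◇r is true, so q ∧ ◇r is false.
Satisfying worlds: {2, 6, 8}

3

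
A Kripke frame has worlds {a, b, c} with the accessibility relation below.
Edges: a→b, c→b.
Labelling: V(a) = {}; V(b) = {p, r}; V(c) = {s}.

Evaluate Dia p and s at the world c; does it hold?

Yes

At c: Dia p is true, s is true, so Dia p and s is true.
  At c: Dia p requires p at some successor in {b}.
    p holds at b, so Dia p is true at c.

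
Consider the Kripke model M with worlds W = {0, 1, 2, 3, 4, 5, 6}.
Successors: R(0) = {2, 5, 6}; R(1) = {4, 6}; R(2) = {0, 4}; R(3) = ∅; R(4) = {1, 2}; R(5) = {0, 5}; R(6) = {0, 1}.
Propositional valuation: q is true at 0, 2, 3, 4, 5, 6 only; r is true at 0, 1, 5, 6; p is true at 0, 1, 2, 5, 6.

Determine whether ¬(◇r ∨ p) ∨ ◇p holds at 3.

Yes

Recall that ◇ψ holds at a world iff ψ holds at some accessible world.
At 3: ¬(◇r ∨ p) is true, ◇p is false, so ¬(◇r ∨ p) ∨ ◇p is true.
  At 3: ◇r ∨ p is false, so ¬(◇r ∨ p) is true.
    At 3: ◇r is false, p is false, so ◇r ∨ p is false.
      At 3: no accessible worlds, so ◇r is false.
  At 3: no accessible worlds, so ◇p is false.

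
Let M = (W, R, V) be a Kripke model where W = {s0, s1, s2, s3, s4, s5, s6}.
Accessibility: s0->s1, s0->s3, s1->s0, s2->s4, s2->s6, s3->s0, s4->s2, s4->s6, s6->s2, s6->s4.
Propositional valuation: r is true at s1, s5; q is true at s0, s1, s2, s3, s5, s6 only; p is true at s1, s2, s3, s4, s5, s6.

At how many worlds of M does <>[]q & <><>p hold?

4

Recall that []ψ holds at a world iff ψ holds at every accessible world, and <>ψ holds iff ψ holds at some accessible world.
Let φ = <>[]q & <><>p. Evaluate φ at each world:
  s0 (successors {s1, s3}): φ is false.
  s1 (successors {s0}): φ is true.
  s2 (successors {s4, s6}): φ is true.
  s3 (successors {s0}): φ is true.
  s4 (successors {s2, s6}): φ is false.
  s5 (successors ∅): φ is false.
  s6 (successors {s2, s4}): φ is true.
For instance, at s0:
  At s0: <>[]q is true, <><>p is false, so <>[]q & <><>p is false.
    At s0: <>[]q requires []q at some successor in {s1, s3}.
      []q holds at s1, so <>[]q is true at s0.
    At s0: <><>p requires <>p at some successor in {s1, s3}.
      At s1: <>p is false.
      At s3: <>p is false.
    So <><>p is false at s0.
Satisfying worlds: {s1, s2, s3, s6}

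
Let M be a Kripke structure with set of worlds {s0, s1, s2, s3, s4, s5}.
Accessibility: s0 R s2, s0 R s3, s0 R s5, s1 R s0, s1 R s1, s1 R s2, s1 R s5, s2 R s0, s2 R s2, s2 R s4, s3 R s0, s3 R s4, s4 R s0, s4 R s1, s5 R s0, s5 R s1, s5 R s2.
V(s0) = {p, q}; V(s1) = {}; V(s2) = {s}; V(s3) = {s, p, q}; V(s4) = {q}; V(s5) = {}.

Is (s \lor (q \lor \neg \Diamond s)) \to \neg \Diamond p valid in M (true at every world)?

No

Recall that \Diamond ψ holds at a world iff ψ holds at some accessible world.
Let φ = (s \lor (q \lor \neg \Diamond s)) \to \neg \Diamond p. Evaluate φ at each world:
  s0 (successors {s2, s3, s5}): φ is false.
  s1 (successors {s0, s1, s2, s5}): φ is true.
  s2 (successors {s0, s2, s4}): φ is false.
  s3 (successors {s0, s4}): φ is false.
  s4 (successors {s0, s1}): φ is false.
  s5 (successors {s0, s1, s2}): φ is true.
Detail at s0 (counterexample):
  At s0: s \lor (q \lor \neg \Diamond s) is true, \neg \Diamond p is false, so (s \lor (q \lor \neg \Diamond s)) \to \neg \Diamond p is false.
    At s0: s is false, q \lor \neg \Diamond s is true, so s \lor (q \lor \neg \Diamond s) is true.
      At s0: q is true, \neg \Diamond s is false, so q \lor \neg \Diamond s is true.
    At s0: \Diamond p is true, so \neg \Diamond p is false.
      At s0: \Diamond p requires p at some successor in {s2, s3, s5}.
        p holds at s3, so \Diamond p is true at s0.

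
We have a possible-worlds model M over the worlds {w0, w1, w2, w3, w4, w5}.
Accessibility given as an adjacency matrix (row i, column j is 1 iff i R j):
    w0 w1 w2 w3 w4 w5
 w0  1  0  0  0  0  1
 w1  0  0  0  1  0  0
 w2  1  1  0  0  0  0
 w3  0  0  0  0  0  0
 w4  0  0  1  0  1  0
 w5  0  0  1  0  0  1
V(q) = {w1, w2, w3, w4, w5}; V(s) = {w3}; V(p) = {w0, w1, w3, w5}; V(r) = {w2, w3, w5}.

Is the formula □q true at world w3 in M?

At w3: no accessible worlds, so □q holds vacuously.

Yes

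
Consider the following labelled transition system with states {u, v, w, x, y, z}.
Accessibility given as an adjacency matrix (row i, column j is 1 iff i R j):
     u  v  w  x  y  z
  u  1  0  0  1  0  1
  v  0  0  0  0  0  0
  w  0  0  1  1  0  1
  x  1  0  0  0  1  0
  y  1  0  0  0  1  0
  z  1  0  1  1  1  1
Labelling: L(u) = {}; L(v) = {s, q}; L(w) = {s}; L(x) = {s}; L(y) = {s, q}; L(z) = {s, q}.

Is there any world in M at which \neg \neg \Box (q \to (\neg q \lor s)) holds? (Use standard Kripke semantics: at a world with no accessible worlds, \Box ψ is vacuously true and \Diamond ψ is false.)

Yes

Let φ = \neg \neg \Box (q \to (\neg q \lor s)). Evaluate φ at each world:
  u (successors {u, x, z}): φ is true.
  v (successors ∅): φ is true.
  w (successors {w, x, z}): φ is true.
  x (successors {u, y}): φ is true.
  y (successors {u, y}): φ is true.
  z (successors {u, w, x, y, z}): φ is true.
Detail at u (witness):
  At u: \neg \Box (q \to (\neg q \lor s)) is false, so \neg \neg \Box (q \to (\neg q \lor s)) is true.
    At u: \Box (q \to (\neg q \lor s)) is true, so \neg \Box (q \to (\neg q \lor s)) is false.
      At u: \Box (q \to (\neg q \lor s)) requires q \to (\neg q \lor s) at every successor {u, x, z}.
        At u: q \to (\neg q \lor s) is true.
        At x: q \to (\neg q \lor s) is true.
        At z: q \to (\neg q \lor s) is true.
      So \Box (q \to (\neg q \lor s)) is true at u.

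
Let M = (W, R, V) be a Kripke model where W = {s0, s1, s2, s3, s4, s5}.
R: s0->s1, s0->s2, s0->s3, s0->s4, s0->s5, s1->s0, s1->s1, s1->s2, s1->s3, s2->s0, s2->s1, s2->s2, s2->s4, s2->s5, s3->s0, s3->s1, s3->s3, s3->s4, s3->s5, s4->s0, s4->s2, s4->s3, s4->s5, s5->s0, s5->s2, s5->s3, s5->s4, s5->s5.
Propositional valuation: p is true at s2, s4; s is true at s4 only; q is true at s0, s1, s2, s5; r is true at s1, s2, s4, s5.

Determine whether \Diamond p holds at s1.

Yes

Recall that \Diamond ψ holds at a world iff ψ holds at some accessible world.
At s1: \Diamond p requires p at some successor in {s0, s1, s2, s3}.
  p holds at s2, so \Diamond p is true at s1.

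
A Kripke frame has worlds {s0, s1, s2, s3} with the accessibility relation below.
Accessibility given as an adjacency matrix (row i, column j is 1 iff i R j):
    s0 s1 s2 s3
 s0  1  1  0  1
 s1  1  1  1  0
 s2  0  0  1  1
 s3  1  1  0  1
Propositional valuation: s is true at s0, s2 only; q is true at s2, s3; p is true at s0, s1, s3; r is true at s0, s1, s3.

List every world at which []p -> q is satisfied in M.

Let φ = []p -> q. Evaluate φ at each world:
  s0 (successors {s0, s1, s3}): φ is false.
  s1 (successors {s0, s1, s2}): φ is true.
  s2 (successors {s2, s3}): φ is true.
  s3 (successors {s0, s1, s3}): φ is true.
For instance, at s1:
  At s1: []p is false, q is false, so []p -> q is true.
    At s1: []p requires p at every successor {s0, s1, s2}.
      p fails at s2, so []p is false at s1.
Satisfying worlds: {s1, s2, s3}

s1, s2, s3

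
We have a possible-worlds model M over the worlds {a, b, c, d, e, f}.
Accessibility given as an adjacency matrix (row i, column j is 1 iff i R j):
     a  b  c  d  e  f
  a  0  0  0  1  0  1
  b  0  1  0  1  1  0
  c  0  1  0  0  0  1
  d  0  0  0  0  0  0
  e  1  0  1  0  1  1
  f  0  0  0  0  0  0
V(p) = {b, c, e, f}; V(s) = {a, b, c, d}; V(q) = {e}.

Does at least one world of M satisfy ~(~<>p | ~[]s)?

Let φ = ~(~<>p | ~[]s). Evaluate φ at each world:
  a (successors {d, f}): φ is false.
  b (successors {b, d, e}): φ is false.
  c (successors {b, f}): φ is false.
  d (successors ∅): φ is false.
  e (successors {a, c, e, f}): φ is false.
  f (successors ∅): φ is false.
For instance, at a:
  At a: ~<>p | ~[]s is true, so ~(~<>p | ~[]s) is false.
    At a: ~<>p is false, ~[]s is true, so ~<>p | ~[]s is true.
      At a: <>p is true, so ~<>p is false.
      At a: []s is false, so ~[]s is true.

No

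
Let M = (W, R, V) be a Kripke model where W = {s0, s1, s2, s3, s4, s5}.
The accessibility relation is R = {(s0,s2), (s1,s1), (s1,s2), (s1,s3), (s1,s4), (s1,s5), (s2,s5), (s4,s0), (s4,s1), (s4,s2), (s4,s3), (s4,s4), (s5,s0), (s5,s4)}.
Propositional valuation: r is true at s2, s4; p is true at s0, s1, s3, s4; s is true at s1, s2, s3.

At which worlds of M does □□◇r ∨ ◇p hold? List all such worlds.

Recall that □ψ holds at a world iff ψ holds at every accessible world, and ◇ψ holds iff ψ holds at some accessible world.
Let φ = □□◇r ∨ ◇p. Evaluate φ at each world:
  s0 (successors {s2}): φ is true.
  s1 (successors {s1, s2, s3, s4, s5}): φ is true.
  s2 (successors {s5}): φ is true.
  s3 (successors ∅): φ is true.
  s4 (successors {s0, s1, s2, s3, s4}): φ is true.
  s5 (successors {s0, s4}): φ is true.
For instance, at s5:
  At s5: □□◇r is false, ◇p is true, so □□◇r ∨ ◇p is true.
    At s5: □□◇r requires □◇r at every successor {s0, s4}.
      □◇r fails at s0, so □□◇r is false at s5.
    At s5: ◇p requires p at some successor in {s0, s4}.
      p holds at s0, so ◇p is true at s5.
Satisfying worlds: {s0, s1, s2, s3, s4, s5}

s0, s1, s2, s3, s4, s5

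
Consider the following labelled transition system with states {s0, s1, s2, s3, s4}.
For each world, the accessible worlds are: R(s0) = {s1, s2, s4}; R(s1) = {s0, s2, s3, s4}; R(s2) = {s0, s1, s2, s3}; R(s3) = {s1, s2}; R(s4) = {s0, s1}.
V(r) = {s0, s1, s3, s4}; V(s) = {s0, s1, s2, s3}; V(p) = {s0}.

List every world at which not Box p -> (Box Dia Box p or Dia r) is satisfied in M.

Recall that Box ψ holds at a world iff ψ holds at every accessible world, and Dia ψ holds iff ψ holds at some accessible world.
Let φ = not Box p -> (Box Dia Box p or Dia r). Evaluate φ at each world:
  s0 (successors {s1, s2, s4}): φ is true.
  s1 (successors {s0, s2, s3, s4}): φ is true.
  s2 (successors {s0, s1, s2, s3}): φ is true.
  s3 (successors {s1, s2}): φ is true.
  s4 (successors {s0, s1}): φ is true.
For instance, at s2:
  At s2: not Box p is true, Box Dia Box p or Dia r is true, so not Box p -> (Box Dia Box p or Dia r) is true.
    At s2: Box p is false, so not Box p is true.
      At s2: Box p requires p at every successor {s0, s1, s2, s3}.
        p fails at s1, so Box p is false at s2.
    At s2: Box Dia Box p is false, Dia r is true, so Box Dia Box p or Dia r is true.
      At s2: Box Dia Box p requires Dia Box p at every successor {s0, s1, s2, s3}.
        Dia Box p fails at s0, so Box Dia Box p is false at s2.
      At s2: Dia r requires r at some successor in {s0, s1, s2, s3}.
        r holds at s0, so Dia r is true at s2.
Satisfying worlds: {s0, s1, s2, s3, s4}

s0, s1, s2, s3, s4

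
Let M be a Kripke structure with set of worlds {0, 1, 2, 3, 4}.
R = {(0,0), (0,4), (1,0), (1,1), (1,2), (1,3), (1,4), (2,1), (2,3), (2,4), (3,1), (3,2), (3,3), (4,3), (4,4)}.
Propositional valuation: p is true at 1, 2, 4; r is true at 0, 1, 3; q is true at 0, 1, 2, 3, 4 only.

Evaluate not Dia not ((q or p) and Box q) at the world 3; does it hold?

Recall that Box ψ holds at a world iff ψ holds at every accessible world, and Dia ψ holds iff ψ holds at some accessible world.
At 3: Dia not ((q or p) and Box q) is false, so not Dia not ((q or p) and Box q) is true.
  At 3: Dia not ((q or p) and Box q) requires not ((q or p) and Box q) at some successor in {1, 2, 3}.
    At 1: not ((q or p) and Box q) is false.
    At 2: not ((q or p) and Box q) is false.
    At 3: not ((q or p) and Box q) is false.
  So Dia not ((q or p) and Box q) is false at 3.

Yes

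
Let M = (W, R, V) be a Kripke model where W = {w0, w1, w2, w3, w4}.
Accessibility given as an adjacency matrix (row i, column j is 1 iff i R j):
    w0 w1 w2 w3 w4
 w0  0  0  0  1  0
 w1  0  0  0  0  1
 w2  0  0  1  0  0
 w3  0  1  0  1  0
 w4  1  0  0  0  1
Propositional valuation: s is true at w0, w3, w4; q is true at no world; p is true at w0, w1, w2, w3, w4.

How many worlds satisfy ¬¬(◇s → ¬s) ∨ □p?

5

Let φ = ¬¬(◇s → ¬s) ∨ □p. Evaluate φ at each world:
  w0 (successors {w3}): φ is true.
  w1 (successors {w4}): φ is true.
  w2 (successors {w2}): φ is true.
  w3 (successors {w1, w3}): φ is true.
  w4 (successors {w0, w4}): φ is true.
For instance, at w3:
  At w3: ¬¬(◇s → ¬s) is false, □p is true, so ¬¬(◇s → ¬s) ∨ □p is true.
    At w3: ¬(◇s → ¬s) is true, so ¬¬(◇s → ¬s) is false.
      At w3: ◇s → ¬s is false, so ¬(◇s → ¬s) is true.
    At w3: □p requires p at every successor {w1, w3}.
      At w1: p is true.
      At w3: p is true.
    So □p is true at w3.
Satisfying worlds: {w0, w1, w2, w3, w4}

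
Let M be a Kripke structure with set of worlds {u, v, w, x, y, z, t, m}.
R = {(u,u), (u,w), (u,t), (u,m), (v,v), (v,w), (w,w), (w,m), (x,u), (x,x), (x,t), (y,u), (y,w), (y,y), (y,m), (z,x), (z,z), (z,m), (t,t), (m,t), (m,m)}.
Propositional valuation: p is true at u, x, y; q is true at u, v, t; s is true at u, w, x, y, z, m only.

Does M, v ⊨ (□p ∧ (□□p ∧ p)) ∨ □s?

No

Recall that □ψ holds at a world iff ψ holds at every accessible world, and ◇ψ holds iff ψ holds at some accessible world.
At v: □p ∧ (□□p ∧ p) is false, □s is false, so (□p ∧ (□□p ∧ p)) ∨ □s is false.
  At v: □p is false, □□p ∧ p is false, so □p ∧ (□□p ∧ p) is false.
    At v: □p requires p at every successor {v, w}.
      p fails at v, so □p is false at v.
    At v: □□p is false, p is false, so □□p ∧ p is false.
      At v: □□p requires □p at every successor {v, w}.
        □p fails at v, so □□p is false at v.
  At v: □s requires s at every successor {v, w}.
    s fails at v, so □s is false at v.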